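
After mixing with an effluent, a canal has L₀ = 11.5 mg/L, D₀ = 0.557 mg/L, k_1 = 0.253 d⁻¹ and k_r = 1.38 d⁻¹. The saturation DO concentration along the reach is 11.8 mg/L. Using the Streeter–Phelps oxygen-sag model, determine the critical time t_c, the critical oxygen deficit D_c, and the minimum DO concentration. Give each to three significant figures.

t_c ≈ 1.29 d; D_c ≈ 1.52 mg/L; min DO ≈ 10.3 mg/L

At the critical point dD/dt = 0, so k_1 L₀ e^(−k_1 t) = k_r D. Substituting D(t) from the Streeter–Phelps equation and solving for t gives
t_c = ln[(k_r/k_1)(1 − D₀(k_r−k_1)/(k_1 L₀))] / (k_r−k_1).
Here k_r−k_1 = 1.127 d⁻¹ and 1 − D₀(k_r−k_1)/(k_1 L₀) = 1 − 0.557×1.127/(0.253×11.5) = 0.7842, so
t_c = ln(5.455 × 0.7842) / 1.127 = 1.453 / 1.127 = 1.290 d.
L(t_c) = L₀ e^(−k_1 t_c) = 11.5 × 0.7216 = 8.298 mg/L, and at the critical point k_r D_c = k_1 L, so D_c = (0.253/1.38) × 8.298 = 1.521 mg/L.
Minimum DO = C_s − D_c = 11.8 − 1.521 = 10.28 mg/L.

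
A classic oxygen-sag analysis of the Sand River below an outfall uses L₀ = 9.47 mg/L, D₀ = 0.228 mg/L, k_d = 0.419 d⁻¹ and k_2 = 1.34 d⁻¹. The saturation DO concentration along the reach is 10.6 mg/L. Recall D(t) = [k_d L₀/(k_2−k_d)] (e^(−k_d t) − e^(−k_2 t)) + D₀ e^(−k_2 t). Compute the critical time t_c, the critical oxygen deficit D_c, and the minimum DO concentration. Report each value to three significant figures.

At the critical point dD/dt = 0, so k_d L₀ e^(−k_d t) = k_2 D. Substituting D(t) from the Streeter–Phelps equation and solving for t gives
t_c = ln[(k_2/k_d)(1 − D₀(k_2−k_d)/(k_d L₀))] / (k_2−k_d).
Here k_2−k_d = 0.9210 d⁻¹ and 1 − D₀(k_2−k_d)/(k_d L₀) = 1 − 0.228×0.9210/(0.419×9.47) = 0.9471, so
t_c = ln(3.198 × 0.9471) / 0.9210 = 1.108 / 0.9210 = 1.203 d.
L(t_c) = L₀ e^(−k_d t_c) = 9.47 × 0.6040 = 5.720 mg/L, and at the critical point k_2 D_c = k_d L, so D_c = (0.419/1.34) × 5.720 = 1.789 mg/L.
Minimum DO = C_s − D_c = 10.6 − 1.789 = 8.811 mg/L.

t_c ≈ 1.20 d; D_c ≈ 1.79 mg/L; min DO ≈ 8.81 mg/L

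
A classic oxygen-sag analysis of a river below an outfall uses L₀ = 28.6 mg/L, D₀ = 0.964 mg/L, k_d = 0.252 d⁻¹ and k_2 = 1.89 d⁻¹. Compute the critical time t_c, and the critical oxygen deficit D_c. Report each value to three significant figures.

t_c = [1/(k_2−k_d)] ln[(k_2/k_d)(1 − D₀(k_2−k_d)/(k_d L₀))]
= [1/(1.89−0.252)] ln[(1.89/0.252)(1 − 0.964×1.638/(0.252×28.6))]
= (1/1.638) ln[7.500 × 0.7809] = 0.6105 × ln(5.857) = 0.6105 × 1.768 = 1.079 d.
L(t_c) = L₀ e^(−k_d t_c) = 28.6 × 0.7619 = 21.79 mg/L, and at the critical point k_2 D_c = k_d L, so D_c = (0.252/1.89) × 21.79 = 2.905 mg/L.

t_c ≈ 1.08 d; D_c ≈ 2.91 mg/L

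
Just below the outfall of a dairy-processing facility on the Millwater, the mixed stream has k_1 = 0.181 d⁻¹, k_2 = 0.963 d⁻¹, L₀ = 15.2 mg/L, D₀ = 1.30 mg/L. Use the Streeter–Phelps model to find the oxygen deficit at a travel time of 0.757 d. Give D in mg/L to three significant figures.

k_1 L₀/(k_2−k_1) = 0.181×15.2/(0.963−0.181) = 2.751/0.7820 = 3.518 mg/L.
e^(−k_1 t) = e^(−0.181×0.7570) = 0.8720; e^(−k_2 t) = e^(−0.963×0.7570) = 0.4824.
D = 3.518 × (0.8720 − 0.4824) + 1.30 × 0.4824 = 1.371 + 0.6271 = 1.998 mg/L.

D ≈ 2.00 mg/L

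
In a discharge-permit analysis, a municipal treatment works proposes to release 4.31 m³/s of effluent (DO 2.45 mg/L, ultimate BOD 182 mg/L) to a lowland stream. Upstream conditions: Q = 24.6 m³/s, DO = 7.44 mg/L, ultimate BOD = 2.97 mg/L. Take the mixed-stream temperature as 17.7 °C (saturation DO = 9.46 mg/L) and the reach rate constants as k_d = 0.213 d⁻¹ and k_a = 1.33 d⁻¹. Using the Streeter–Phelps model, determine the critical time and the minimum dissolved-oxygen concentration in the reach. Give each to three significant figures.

t_c ≈ 1.04 d; minimum DO ≈ 5.65 mg/L

Mixed DO = (24.6×7.44 + 4.31×2.45)/(24.6+4.31) = 193.6/28.91 = 6.696 mg/L.
Mixed L₀ = (24.6×2.97 + 4.31×182)/(28.91) = 857.5/28.91 = 29.66 mg/L.
Initial deficit D₀ = C_s − DO₀ = 9.46 − 6.696 = 2.764 mg/L.
t_c = (1/1.117) ln[(1.33/0.213)(1 − 2.764×1.117/(0.213×29.66))] = 0.8953 × ln(3.193) = 1.039 d.
D_c = (0.213/1.33) × 29.66 × e^(−0.213×1.039) = 0.1602 × 29.66 × 0.8014 = 3.807 mg/L.
Minimum DO = 9.46 − 3.807 = 5.653 mg/L.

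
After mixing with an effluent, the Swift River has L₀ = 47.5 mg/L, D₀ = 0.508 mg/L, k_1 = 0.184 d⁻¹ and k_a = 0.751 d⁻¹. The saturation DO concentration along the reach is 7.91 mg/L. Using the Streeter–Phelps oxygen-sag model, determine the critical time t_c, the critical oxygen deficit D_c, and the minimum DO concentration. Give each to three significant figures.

t_c ≈ 2.42 d; D_c ≈ 7.45 mg/L; min DO ≈ 0.456 mg/L

t_c = [1/(k_a−k_1)] ln[(k_a/k_1)(1 − D₀(k_a−k_1)/(k_1 L₀))]
= [1/(0.751−0.184)] ln[(0.751/0.184)(1 − 0.508×0.5670/(0.184×47.5))]
= (1/0.5670) ln[4.082 × 0.9670] = 1.764 × ln(3.947) = 1.764 × 1.373 = 2.421 d.
D_c = (k_1/k_a) L₀ e^(−k_1 t_c) = (0.184/0.751) × 47.5 × e^(−0.184×2.421) = 0.2450 × 47.5 × 0.6405 = 7.454 mg/L.
Minimum DO = C_s − D_c = 7.91 − 7.454 = 0.4563 mg/L.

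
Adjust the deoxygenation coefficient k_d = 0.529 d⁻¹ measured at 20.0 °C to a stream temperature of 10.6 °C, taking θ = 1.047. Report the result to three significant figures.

k_d(T₂) = k_d(T₁) · θ^(T₂−T₁) = 0.529 × 1.047^(10.6−20.0)
= 0.529 × 1.047^-9.40 = 0.529 × 0.6494 = 0.3435 d⁻¹.

k_d ≈ 0.344 d⁻¹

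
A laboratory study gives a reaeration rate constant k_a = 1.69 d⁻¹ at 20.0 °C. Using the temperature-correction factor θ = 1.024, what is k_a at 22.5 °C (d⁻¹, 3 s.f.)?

k_a ≈ 1.79 d⁻¹

k_a(T₂) = k_a(T₁) · θ^(T₂−T₁) = 1.69 × 1.024^(22.5−20.0)
= 1.69 × 1.024^2.50 = 1.69 × 1.061 = 1.793 d⁻¹.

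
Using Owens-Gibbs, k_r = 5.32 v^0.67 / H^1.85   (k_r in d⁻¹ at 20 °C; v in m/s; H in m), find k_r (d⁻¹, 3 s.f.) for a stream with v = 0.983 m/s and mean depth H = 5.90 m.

k_r = 5.32 × 0.983^0.67 / 5.90^1.85 = 5.32 × 0.9886 / 26.67 = 0.1972 d⁻¹.

k_r ≈ 0.197 d⁻¹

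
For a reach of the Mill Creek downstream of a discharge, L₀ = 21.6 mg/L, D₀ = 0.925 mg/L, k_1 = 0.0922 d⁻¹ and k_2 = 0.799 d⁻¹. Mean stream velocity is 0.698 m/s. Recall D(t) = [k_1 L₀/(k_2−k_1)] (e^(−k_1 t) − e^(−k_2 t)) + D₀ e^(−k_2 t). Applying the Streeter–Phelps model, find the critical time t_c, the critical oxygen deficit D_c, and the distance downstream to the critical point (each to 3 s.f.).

t_c ≈ 2.49 d; D_c ≈ 1.98 mg/L; x_c ≈ 150 km

With k_2/k_1 = 8.666 and 1 − D₀(k_2−k_1)/(k_1 L₀) = 0.6717,
t_c = ln(8.666 × 0.6717) / (0.799 − 0.0922) = ln(5.821) / 0.7068 = 1.761/0.7068 = 2.492 d.
L(t_c) = L₀ e^(−k_1 t_c) = 21.6 × 0.7947 = 17.17 mg/L, and at the critical point k_2 D_c = k_1 L, so D_c = (0.0922/0.799) × 17.17 = 1.981 mg/L.
x_c = v t_c = 0.698 m/s × 2.492 d × 86400 s/d = 150300 m ≈ 150 km.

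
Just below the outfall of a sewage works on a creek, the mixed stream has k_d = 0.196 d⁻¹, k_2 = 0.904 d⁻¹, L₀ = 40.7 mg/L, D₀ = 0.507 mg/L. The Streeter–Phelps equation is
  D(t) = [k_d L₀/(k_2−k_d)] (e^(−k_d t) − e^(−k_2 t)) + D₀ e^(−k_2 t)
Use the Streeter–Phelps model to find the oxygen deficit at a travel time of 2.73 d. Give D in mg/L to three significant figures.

D ≈ 5.69 mg/L

k_d L₀/(k_2−k_d) = 0.196×40.7/(0.904−0.196) = 7.977/0.7080 = 11.27 mg/L.
e^(−k_d t) = e^(−0.196×2.730) = 0.5856; e^(−k_2 t) = e^(−0.904×2.730) = 0.08476.
D = 11.27 × (0.5856 − 0.08476) + 0.507 × 0.08476 = 5.643 + 0.04297 = 5.686 mg/L.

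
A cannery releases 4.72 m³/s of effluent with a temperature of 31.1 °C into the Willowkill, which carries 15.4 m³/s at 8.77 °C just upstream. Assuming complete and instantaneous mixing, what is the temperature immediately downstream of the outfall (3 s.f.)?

Flow-weighted mixing: C = (Q_r C_r + Q_w C_w)/(Q_r + Q_w)
= (15.4×8.77 + 4.72×31.1)/(15.4 + 4.72) = 281.9/20.12 = 14.01 °C.

14.0 °C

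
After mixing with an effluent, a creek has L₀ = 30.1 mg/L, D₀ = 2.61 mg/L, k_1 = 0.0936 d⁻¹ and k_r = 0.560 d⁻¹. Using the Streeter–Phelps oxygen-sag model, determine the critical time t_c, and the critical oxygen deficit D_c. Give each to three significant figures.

At the critical point dD/dt = 0, so k_1 L₀ e^(−k_1 t) = k_r D. Substituting D(t) from the Streeter–Phelps equation and solving for t gives
t_c = ln[(k_r/k_1)(1 − D₀(k_r−k_1)/(k_1 L₀))] / (k_r−k_1).
Here k_r−k_1 = 0.4664 d⁻¹ and 1 − D₀(k_r−k_1)/(k_1 L₀) = 1 − 2.61×0.4664/(0.0936×30.1) = 0.5679, so
t_c = ln(5.983 × 0.5679) / 0.4664 = 1.223 / 0.4664 = 2.623 d.
L(t_c) = L₀ e^(−k_1 t_c) = 30.1 × 0.7823 = 23.55 mg/L, and at the critical point k_r D_c = k_1 L, so D_c = (0.0936/0.560) × 23.55 = 3.936 mg/L.

t_c ≈ 2.62 d; D_c ≈ 3.94 mg/L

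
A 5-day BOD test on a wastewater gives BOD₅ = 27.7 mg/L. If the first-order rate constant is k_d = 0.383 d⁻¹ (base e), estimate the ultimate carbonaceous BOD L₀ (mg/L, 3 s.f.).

BOD₅ = L₀(1 − e^(−5k_d)) ⇒ L₀ = BOD₅ / (1 − e^(−5×0.383))
= 27.7 / (1 − 0.1473) = 27.7 / 0.8527 = 32.49 mg/L.

L₀ ≈ 32.5 mg/L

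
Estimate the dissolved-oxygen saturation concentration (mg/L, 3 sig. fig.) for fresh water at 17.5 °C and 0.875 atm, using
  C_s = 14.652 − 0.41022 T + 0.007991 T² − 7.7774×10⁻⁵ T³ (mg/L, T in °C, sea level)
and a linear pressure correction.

At sea level: C_s = 14.652 − 0.41022×17.5 + 0.007991×17.5² − 7.7774×10⁻⁵×17.5³ = 9.504 mg/L.
Pressure correction: C_s' = 9.504 × 0.875 = 8.316 mg/L.

C_s ≈ 8.32 mg/L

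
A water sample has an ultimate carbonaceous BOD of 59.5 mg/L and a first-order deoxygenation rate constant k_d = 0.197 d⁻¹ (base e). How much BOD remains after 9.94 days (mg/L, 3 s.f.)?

L_t = L₀ e^(−k_d t) = 59.5 × e^(−0.197×9.94) = 59.5 × 0.1411 = 8.396 mg/L.

L ≈ 8.40 mg/L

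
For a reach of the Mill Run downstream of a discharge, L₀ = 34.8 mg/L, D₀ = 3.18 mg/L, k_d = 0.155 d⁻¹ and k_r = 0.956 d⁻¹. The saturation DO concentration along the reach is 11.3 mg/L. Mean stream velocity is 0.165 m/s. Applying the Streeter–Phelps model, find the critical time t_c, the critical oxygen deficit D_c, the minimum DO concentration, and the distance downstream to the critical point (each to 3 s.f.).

With k_r/k_d = 6.168 and 1 − D₀(k_r−k_d)/(k_d L₀) = 0.5278,
t_c = ln(6.168 × 0.5278) / (0.956 − 0.155) = ln(3.255) / 0.8010 = 1.180/0.8010 = 1.473 d.
D_c = (k_d/k_r) L₀ e^(−k_d t_c) = (0.155/0.956) × 34.8 × e^(−0.155×1.473) = 0.1621 × 34.8 × 0.7958 = 4.490 mg/L.
Minimum DO = C_s − D_c = 11.3 − 4.490 = 6.810 mg/L.
x_c = v t_c = 0.165 m/s × 1.473 d × 86400 s/d = 21010 m ≈ 21.0 km.

t_c ≈ 1.47 d; D_c ≈ 4.49 mg/L; min DO ≈ 6.81 mg/L; x_c ≈ 21.0 km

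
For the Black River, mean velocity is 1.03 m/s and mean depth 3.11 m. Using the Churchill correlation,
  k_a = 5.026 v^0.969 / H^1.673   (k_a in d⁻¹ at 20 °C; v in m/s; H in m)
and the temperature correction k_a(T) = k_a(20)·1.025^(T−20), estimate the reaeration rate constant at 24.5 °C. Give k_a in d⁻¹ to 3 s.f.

k_a ≈ 0.866 d⁻¹

k_a(20) = 5.026 × 1.03^0.969 / 3.11^1.673 = 5.026 × 1.029 / 6.674 = 0.7749 d⁻¹.
k_a(24.5) = 0.7749 × 1.025^(24.5−20) = 0.7749 × 1.118 = 0.8660 d⁻¹.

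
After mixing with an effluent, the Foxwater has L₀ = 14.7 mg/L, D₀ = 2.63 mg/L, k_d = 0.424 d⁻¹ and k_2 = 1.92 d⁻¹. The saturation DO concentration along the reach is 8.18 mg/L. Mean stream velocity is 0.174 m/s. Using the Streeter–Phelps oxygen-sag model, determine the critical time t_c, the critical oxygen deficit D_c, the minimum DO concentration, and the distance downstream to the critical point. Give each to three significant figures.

With k_2/k_d = 4.528 and 1 − D₀(k_2−k_d)/(k_d L₀) = 0.3687,
t_c = ln(4.528 × 0.3687) / (1.92 − 0.424) = ln(1.670) / 1.496 = 0.5127/1.496 = 0.3427 d.
D_c = (k_d/k_2) L₀ e^(−k_d t_c) = (0.424/1.92) × 14.7 × e^(−0.424×0.3427) = 0.2208 × 14.7 × 0.8648 = 2.807 mg/L.
Minimum DO = C_s − D_c = 8.18 − 2.807 = 5.373 mg/L.
x_c = v t_c = 0.174 m/s × 0.3427 d × 86400 s/d = 5152 m ≈ 5.15 km.

t_c ≈ 0.343 d; D_c ≈ 2.81 mg/L; min DO ≈ 5.37 mg/L; x_c ≈ 5.15 km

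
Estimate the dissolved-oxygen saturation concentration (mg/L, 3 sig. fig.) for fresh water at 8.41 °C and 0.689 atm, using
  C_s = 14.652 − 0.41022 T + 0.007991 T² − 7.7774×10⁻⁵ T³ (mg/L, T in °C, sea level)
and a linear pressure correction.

C_s ≈ 8.08 mg/L

At sea level: C_s = 14.652 − 0.41022×8.41 + 0.007991×8.41² − 7.7774×10⁻⁵×8.41³ = 11.72 mg/L.
Pressure correction: C_s' = 11.72 × 0.689 = 8.076 mg/L.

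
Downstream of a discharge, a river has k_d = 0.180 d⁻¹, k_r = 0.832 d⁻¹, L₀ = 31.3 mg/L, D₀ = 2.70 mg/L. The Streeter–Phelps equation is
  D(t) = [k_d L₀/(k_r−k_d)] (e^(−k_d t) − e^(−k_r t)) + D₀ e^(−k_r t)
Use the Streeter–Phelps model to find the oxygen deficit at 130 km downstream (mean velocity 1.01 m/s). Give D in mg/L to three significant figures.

D ≈ 4.89 mg/L

Travel time t = x/v = 130 km / (1.01 m/s) = 130000 m / 1.01 m/s = 128700 s = 1.490 d.
k_d L₀/(k_r−k_d) = 0.180×31.3/(0.832−0.180) = 5.634/0.6520 = 8.641 mg/L.
e^(−k_d t) = e^(−0.180×1.490) = 0.7648; e^(−k_r t) = e^(−0.832×1.490) = 0.2895.
D = 8.641 × (0.7648 − 0.2895) + 2.70 × 0.2895 = 4.107 + 0.7818 = 4.888 mg/L.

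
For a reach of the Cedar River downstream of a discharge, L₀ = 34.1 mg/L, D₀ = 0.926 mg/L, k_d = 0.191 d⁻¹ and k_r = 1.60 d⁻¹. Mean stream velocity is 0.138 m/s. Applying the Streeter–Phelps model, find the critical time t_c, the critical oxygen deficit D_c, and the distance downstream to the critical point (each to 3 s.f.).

t_c ≈ 1.35 d; D_c ≈ 3.15 mg/L; x_c ≈ 16.1 km

At the critical point dD/dt = 0, so k_d L₀ e^(−k_d t) = k_r D. Substituting D(t) from the Streeter–Phelps equation and solving for t gives
t_c = ln[(k_r/k_d)(1 − D₀(k_r−k_d)/(k_d L₀))] / (k_r−k_d).
Here k_r−k_d = 1.409 d⁻¹ and 1 − D₀(k_r−k_d)/(k_d L₀) = 1 − 0.926×1.409/(0.191×34.1) = 0.7997, so
t_c = ln(8.377 × 0.7997) / 1.409 = 1.902 / 1.409 = 1.350 d.
D_c = (k_d/k_r) L₀ e^(−k_d t_c) = (0.191/1.60) × 34.1 × e^(−0.191×1.350) = 0.1194 × 34.1 × 0.7727 = 3.146 mg/L.
x_c = v t_c = 0.138 m/s × 1.350 d × 86400 s/d = 16090 m ≈ 16.1 km.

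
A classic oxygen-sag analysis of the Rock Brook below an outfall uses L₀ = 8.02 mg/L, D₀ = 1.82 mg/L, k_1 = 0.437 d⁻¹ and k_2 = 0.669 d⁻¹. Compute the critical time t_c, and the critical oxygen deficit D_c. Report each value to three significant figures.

t_c = [1/(k_2−k_1)] ln[(k_2/k_1)(1 − D₀(k_2−k_1)/(k_1 L₀))]
= [1/(0.669−0.437)] ln[(0.669/0.437)(1 − 1.82×0.2320/(0.437×8.02))]
= (1/0.2320) ln[1.531 × 0.8795] = 4.310 × ln(1.346) = 4.310 × 0.2975 = 1.282 d.
D_c = (k_1/k_2) L₀ e^(−k_1 t_c) = (0.437/0.669) × 8.02 × e^(−0.437×1.282) = 0.6532 × 8.02 × 0.5710 = 2.991 mg/L.

t_c ≈ 1.28 d; D_c ≈ 2.99 mg/L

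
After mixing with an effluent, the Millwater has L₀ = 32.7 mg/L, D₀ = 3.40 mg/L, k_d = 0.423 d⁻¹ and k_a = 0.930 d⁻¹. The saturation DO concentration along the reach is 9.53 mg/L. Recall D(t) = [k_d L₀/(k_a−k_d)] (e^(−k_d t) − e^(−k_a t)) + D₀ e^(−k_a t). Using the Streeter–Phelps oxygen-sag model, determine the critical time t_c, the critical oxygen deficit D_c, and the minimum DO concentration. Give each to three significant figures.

t_c = [1/(k_a−k_d)] ln[(k_a/k_d)(1 − D₀(k_a−k_d)/(k_d L₀))]
= [1/(0.930−0.423)] ln[(0.930/0.423)(1 − 3.40×0.5070/(0.423×32.7))]
= (1/0.5070) ln[2.199 × 0.8754] = 1.972 × ln(1.925) = 1.972 × 0.6547 = 1.291 d.
D_c = (k_d/k_a) L₀ e^(−k_d t_c) = (0.423/0.930) × 32.7 × e^(−0.423×1.291) = 0.4548 × 32.7 × 0.5791 = 8.613 mg/L.
Minimum DO = C_s − D_c = 9.53 − 8.613 = 0.9166 mg/L.

t_c ≈ 1.29 d; D_c ≈ 8.61 mg/L; min DO ≈ 0.917 mg/L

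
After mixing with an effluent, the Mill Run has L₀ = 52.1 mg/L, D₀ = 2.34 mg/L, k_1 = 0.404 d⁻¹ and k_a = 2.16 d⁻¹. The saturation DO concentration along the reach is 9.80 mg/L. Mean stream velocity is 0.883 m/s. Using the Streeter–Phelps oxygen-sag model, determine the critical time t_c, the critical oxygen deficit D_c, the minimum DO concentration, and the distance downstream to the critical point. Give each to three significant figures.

At the critical point dD/dt = 0, so k_1 L₀ e^(−k_1 t) = k_a D. Substituting D(t) from the Streeter–Phelps equation and solving for t gives
t_c = ln[(k_a/k_1)(1 − D₀(k_a−k_1)/(k_1 L₀))] / (k_a−k_1).
Here k_a−k_1 = 1.756 d⁻¹ and 1 − D₀(k_a−k_1)/(k_1 L₀) = 1 − 2.34×1.756/(0.404×52.1) = 0.8048, so
t_c = ln(5.347 × 0.8048) / 1.756 = 1.459 / 1.756 = 0.8310 d.
D_c = (k_1/k_a) L₀ e^(−k_1 t_c) = (0.404/2.16) × 52.1 × e^(−0.404×0.8310) = 0.1870 × 52.1 × 0.7148 = 6.966 mg/L.
Minimum DO = C_s − D_c = 9.80 − 6.966 = 2.834 mg/L.
x_c = v t_c = 0.883 m/s × 0.8310 d × 86400 s/d = 63400 m ≈ 63.4 km.

t_c ≈ 0.831 d; D_c ≈ 6.97 mg/L; min DO ≈ 2.83 mg/L; x_c ≈ 63.4 km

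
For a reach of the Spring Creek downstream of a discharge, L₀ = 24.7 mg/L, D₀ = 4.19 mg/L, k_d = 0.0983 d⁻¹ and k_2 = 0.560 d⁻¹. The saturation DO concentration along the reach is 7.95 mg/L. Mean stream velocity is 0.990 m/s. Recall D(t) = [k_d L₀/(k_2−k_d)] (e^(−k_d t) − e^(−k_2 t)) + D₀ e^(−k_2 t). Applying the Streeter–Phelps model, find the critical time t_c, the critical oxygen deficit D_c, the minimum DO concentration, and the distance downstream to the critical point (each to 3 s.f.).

t_c ≈ 0.317 d; D_c ≈ 4.20 mg/L; min DO ≈ 3.75 mg/L; x_c ≈ 27.2 km

t_c = [1/(k_2−k_d)] ln[(k_2/k_d)(1 − D₀(k_2−k_d)/(k_d L₀))]
= [1/(0.560−0.0983)] ln[(0.560/0.0983)(1 − 4.19×0.4617/(0.0983×24.7))]
= (1/0.4617) ln[5.697 × 0.2032] = 2.166 × ln(1.158) = 2.166 × 0.1466 = 0.3175 d.
L(t_c) = L₀ e^(−k_d t_c) = 24.7 × 0.9693 = 23.94 mg/L, and at the critical point k_2 D_c = k_d L, so D_c = (0.0983/0.560) × 23.94 = 4.203 mg/L.
Minimum DO = C_s − D_c = 7.95 − 4.203 = 3.747 mg/L.
x_c = v t_c = 0.990 m/s × 0.3175 d × 86400 s/d = 27160 m ≈ 27.2 km.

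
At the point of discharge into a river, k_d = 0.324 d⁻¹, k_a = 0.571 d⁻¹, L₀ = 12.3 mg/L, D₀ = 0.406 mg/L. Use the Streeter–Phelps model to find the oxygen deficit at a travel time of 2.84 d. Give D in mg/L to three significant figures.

D ≈ 3.32 mg/L

k_d L₀/(k_a−k_d) = 0.324×12.3/(0.571−0.324) = 3.985/0.2470 = 16.13 mg/L.
e^(−k_d t) = e^(−0.324×2.840) = 0.3985; e^(−k_a t) = e^(−0.571×2.840) = 0.1976.
D = 16.13 × (0.3985 − 0.1976) + 0.406 × 0.1976 = 3.241 + 0.08022 = 3.321 mg/L.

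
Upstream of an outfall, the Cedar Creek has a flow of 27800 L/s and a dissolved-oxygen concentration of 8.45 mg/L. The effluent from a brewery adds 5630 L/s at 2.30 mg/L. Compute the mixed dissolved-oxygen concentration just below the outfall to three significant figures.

Flow-weighted mixing: C = (Q_r C_r + Q_w C_w)/(Q_r + Q_w)
= (27800×8.45 + 5630×2.30)/(27800 + 5630) = 247900/33430 = 7.414 mg/L.

7.41 mg/L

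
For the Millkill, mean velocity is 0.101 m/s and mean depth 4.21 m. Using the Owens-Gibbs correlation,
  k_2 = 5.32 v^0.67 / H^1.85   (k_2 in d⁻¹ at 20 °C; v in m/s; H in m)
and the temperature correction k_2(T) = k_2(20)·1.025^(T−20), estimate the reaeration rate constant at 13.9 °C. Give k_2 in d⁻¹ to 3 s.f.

k_2(20) = 5.32 × 0.101^0.67 / 4.21^1.85 = 5.32 × 0.2152 / 14.29 = 0.08015 d⁻¹.
k_2(13.9) = 0.08015 × 1.025^(13.9−20) = 0.08015 × 0.8602 = 0.06894 d⁻¹.

k_2 ≈ 0.0689 d⁻¹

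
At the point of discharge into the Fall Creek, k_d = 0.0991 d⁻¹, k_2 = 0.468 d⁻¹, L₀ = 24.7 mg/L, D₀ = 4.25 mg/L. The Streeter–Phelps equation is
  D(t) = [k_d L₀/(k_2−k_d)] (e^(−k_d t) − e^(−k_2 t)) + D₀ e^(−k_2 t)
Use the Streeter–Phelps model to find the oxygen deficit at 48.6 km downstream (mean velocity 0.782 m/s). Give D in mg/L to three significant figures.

D ≈ 4.48 mg/L

Travel time t = x/v = 48.6 km / (0.782 m/s) = 48600 m / 0.782 m/s = 62150 s = 0.7193 d.
k_d L₀/(k_2−k_d) = 0.0991×24.7/(0.468−0.0991) = 2.448/0.3689 = 6.635 mg/L.
e^(−k_d t) = e^(−0.0991×0.7193) = 0.9312; e^(−k_2 t) = e^(−0.468×0.7193) = 0.7142.
D = 6.635 × (0.9312 − 0.7142) + 4.25 × 0.7142 = 1.440 + 3.035 = 4.475 mg/L.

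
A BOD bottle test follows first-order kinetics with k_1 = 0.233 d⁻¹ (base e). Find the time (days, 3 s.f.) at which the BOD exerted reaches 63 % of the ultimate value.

y/L₀ = 1 − e^(−k_1 t) = 0.63 ⇒ e^(−k_1 t) = 0.370
t = −ln(0.370) / 0.233 = 0.9943 / 0.233 = 4.267 d.

t ≈ 4.27 d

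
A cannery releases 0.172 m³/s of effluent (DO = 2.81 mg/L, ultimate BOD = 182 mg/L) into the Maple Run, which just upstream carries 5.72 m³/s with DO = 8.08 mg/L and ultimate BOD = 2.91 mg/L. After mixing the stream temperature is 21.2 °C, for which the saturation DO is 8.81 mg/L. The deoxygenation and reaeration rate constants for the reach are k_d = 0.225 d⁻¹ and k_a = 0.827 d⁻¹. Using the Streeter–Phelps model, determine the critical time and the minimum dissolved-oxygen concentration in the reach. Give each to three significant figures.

t_c ≈ 1.59 d; minimum DO ≈ 7.26 mg/L

Mixed DO = (5.72×8.08 + 0.172×2.81)/(5.72+0.172) = 46.70/5.892 = 7.926 mg/L.
Mixed L₀ = (5.72×2.91 + 0.172×182)/(5.892) = 47.95/5.892 = 8.138 mg/L.
Initial deficit D₀ = C_s − DO₀ = 8.81 − 7.926 = 0.8838 mg/L.
t_c = (1/0.6020) ln[(0.827/0.225)(1 − 0.8838×0.6020/(0.225×8.138))] = 1.661 × ln(2.608) = 1.592 d.
D_c = (0.225/0.827) × 8.138 × e^(−0.225×1.592) = 0.2721 × 8.138 × 0.6989 = 1.547 mg/L.
Minimum DO = 8.81 − 1.547 = 7.263 mg/L.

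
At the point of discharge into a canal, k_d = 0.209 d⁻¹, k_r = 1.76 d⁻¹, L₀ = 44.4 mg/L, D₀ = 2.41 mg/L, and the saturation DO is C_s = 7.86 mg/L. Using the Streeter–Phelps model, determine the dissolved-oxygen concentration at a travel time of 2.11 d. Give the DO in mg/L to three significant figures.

DO ≈ 4.10 mg/L

k_d L₀/(k_r−k_d) = 0.209×44.4/(1.76−0.209) = 9.280/1.551 = 5.983 mg/L.
e^(−k_d t) = e^(−0.209×2.110) = 0.6434; e^(−k_r t) = e^(−1.76×2.110) = 0.02439.
D = 5.983 × (0.6434 − 0.02439) + 2.41 × 0.02439 = 3.704 + 0.05878 = 3.762 mg/L.
DO = C_s − D = 7.86 − 3.762 = 4.098 mg/L.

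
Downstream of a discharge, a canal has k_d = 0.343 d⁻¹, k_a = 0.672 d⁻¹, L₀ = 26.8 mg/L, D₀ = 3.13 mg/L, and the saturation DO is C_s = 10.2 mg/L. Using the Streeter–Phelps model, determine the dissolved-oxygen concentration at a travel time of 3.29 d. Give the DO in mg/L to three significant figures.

k_d L₀/(k_a−k_d) = 0.343×26.8/(0.672−0.343) = 9.192/0.3290 = 27.94 mg/L.
e^(−k_d t) = e^(−0.343×3.290) = 0.3235; e^(−k_a t) = e^(−0.672×3.290) = 0.1096.
D = 27.94 × (0.3235 − 0.1096) + 3.13 × 0.1096 = 5.977 + 0.3431 = 6.320 mg/L.
DO = C_s − D = 10.2 − 6.320 = 3.880 mg/L.

DO ≈ 3.88 mg/L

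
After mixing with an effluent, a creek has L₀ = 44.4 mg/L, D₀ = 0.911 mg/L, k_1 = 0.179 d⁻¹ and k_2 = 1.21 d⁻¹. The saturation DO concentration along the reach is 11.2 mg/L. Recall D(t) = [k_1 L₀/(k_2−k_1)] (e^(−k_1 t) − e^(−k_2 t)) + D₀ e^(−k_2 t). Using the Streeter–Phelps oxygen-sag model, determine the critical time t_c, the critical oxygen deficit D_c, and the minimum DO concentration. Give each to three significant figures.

t_c ≈ 1.73 d; D_c ≈ 4.82 mg/L; min DO ≈ 6.38 mg/L

t_c = [1/(k_2−k_1)] ln[(k_2/k_1)(1 − D₀(k_2−k_1)/(k_1 L₀))]
= [1/(1.21−0.179)] ln[(1.21/0.179)(1 − 0.911×1.031/(0.179×44.4))]
= (1/1.031) ln[6.760 × 0.8818] = 0.9699 × ln(5.961) = 0.9699 × 1.785 = 1.732 d.
D_c = (k_1/k_2) L₀ e^(−k_1 t_c) = (0.179/1.21) × 44.4 × e^(−0.179×1.732) = 0.1479 × 44.4 × 0.7335 = 4.818 mg/L.
Minimum DO = C_s − D_c = 11.2 − 4.818 = 6.382 mg/L.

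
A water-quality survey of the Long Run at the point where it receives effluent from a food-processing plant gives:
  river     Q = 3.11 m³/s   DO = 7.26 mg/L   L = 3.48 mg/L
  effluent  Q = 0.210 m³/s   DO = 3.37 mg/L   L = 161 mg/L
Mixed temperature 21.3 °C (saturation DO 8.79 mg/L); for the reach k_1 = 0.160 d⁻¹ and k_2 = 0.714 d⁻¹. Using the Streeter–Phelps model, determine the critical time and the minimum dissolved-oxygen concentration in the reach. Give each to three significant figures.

t_c ≈ 1.60 d; minimum DO ≈ 6.46 mg/L

Mixed DO = (3.11×7.26 + 0.210×3.37)/(3.11+0.210) = 23.29/3.320 = 7.014 mg/L.
Mixed L₀ = (3.11×3.48 + 0.210×161)/(3.320) = 44.63/3.320 = 13.44 mg/L.
Initial deficit D₀ = C_s − DO₀ = 8.79 − 7.014 = 1.776 mg/L.
t_c = (1/0.5540) ln[(0.714/0.160)(1 − 1.776×0.5540/(0.160×13.44))] = 1.805 × ln(2.421) = 1.596 d.
D_c = (0.160/0.714) × 13.44 × e^(−0.160×1.596) = 0.2241 × 13.44 × 0.7746 = 2.334 mg/L.
Minimum DO = 8.79 − 2.334 = 6.456 mg/L.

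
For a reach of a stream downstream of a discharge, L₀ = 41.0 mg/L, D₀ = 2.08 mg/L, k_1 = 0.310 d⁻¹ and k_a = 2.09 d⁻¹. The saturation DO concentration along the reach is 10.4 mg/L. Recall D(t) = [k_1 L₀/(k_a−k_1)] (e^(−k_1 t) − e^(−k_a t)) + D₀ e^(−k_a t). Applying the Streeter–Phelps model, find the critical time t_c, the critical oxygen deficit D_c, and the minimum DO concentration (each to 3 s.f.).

With k_a/k_1 = 6.742 and 1 − D₀(k_a−k_1)/(k_1 L₀) = 0.7087,
t_c = ln(6.742 × 0.7087) / (2.09 − 0.310) = ln(4.778) / 1.780 = 1.564/1.780 = 0.8787 d.
D_c = (k_1/k_a) L₀ e^(−k_1 t_c) = (0.310/2.09) × 41.0 × e^(−0.310×0.8787) = 0.1483 × 41.0 × 0.7616 = 4.631 mg/L.
Minimum DO = C_s − D_c = 10.4 − 4.631 = 5.769 mg/L.

t_c ≈ 0.879 d; D_c ≈ 4.63 mg/L; min DO ≈ 5.77 mg/L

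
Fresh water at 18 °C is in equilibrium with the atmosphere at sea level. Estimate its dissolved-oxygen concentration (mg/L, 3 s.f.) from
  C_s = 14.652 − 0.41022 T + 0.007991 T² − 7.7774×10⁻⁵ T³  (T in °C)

C_s ≈ 9.40 mg/L

C_s = 14.652 − 0.41022×18 + 0.007991×18² − 7.7774×10⁻⁵×18³ = 9.404 mg/L.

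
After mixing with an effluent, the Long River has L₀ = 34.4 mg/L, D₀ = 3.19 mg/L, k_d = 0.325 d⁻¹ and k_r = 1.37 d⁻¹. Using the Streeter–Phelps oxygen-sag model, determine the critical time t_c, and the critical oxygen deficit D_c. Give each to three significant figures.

t_c ≈ 1.04 d; D_c ≈ 5.82 mg/L

t_c = [1/(k_r−k_d)] ln[(k_r/k_d)(1 − D₀(k_r−k_d)/(k_d L₀))]
= [1/(1.37−0.325)] ln[(1.37/0.325)(1 − 3.19×1.045/(0.325×34.4))]
= (1/1.045) ln[4.215 × 0.7018] = 0.9569 × ln(2.958) = 0.9569 × 1.085 = 1.038 d.
D_c = (k_d/k_r) L₀ e^(−k_d t_c) = (0.325/1.37) × 34.4 × e^(−0.325×1.038) = 0.2372 × 34.4 × 0.7137 = 5.824 mg/L.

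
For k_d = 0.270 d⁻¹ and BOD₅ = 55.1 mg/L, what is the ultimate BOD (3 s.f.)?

L₀ ≈ 74.4 mg/L

BOD₅ = L₀(1 − e^(−5k_d)) ⇒ L₀ = BOD₅ / (1 − e^(−5×0.270))
= 55.1 / (1 − 0.2592) = 55.1 / 0.7408 = 74.38 mg/L.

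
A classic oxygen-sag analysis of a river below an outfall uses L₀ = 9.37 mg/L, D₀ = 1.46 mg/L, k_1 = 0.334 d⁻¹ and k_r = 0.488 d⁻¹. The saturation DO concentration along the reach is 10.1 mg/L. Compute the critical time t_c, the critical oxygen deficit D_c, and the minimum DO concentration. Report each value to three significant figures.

t_c ≈ 1.98 d; D_c ≈ 3.31 mg/L; min DO ≈ 6.79 mg/L

With k_r/k_1 = 1.461 and 1 − D₀(k_r−k_1)/(k_1 L₀) = 0.9282,
t_c = ln(1.461 × 0.9282) / (0.488 − 0.334) = ln(1.356) / 0.1540 = 0.3046/0.1540 = 1.978 d.
L(t_c) = L₀ e^(−k_1 t_c) = 9.37 × 0.5165 = 4.840 mg/L, and at the critical point k_r D_c = k_1 L, so D_c = (0.334/0.488) × 4.840 = 3.312 mg/L.
Minimum DO = C_s − D_c = 10.1 − 3.312 = 6.788 mg/L.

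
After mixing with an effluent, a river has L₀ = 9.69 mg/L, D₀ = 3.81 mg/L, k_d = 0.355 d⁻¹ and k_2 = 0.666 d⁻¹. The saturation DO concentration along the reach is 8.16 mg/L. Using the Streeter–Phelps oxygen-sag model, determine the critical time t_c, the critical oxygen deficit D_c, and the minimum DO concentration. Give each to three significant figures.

t_c ≈ 0.665 d; D_c ≈ 4.08 mg/L; min DO ≈ 4.08 mg/L

With k_2/k_d = 1.876 and 1 − D₀(k_2−k_d)/(k_d L₀) = 0.6555,
t_c = ln(1.876 × 0.6555) / (0.666 − 0.355) = ln(1.230) / 0.3110 = 0.2069/0.3110 = 0.6652 d.
D_c = (k_d/k_2) L₀ e^(−k_d t_c) = (0.355/0.666) × 9.69 × e^(−0.355×0.6652) = 0.5330 × 9.69 × 0.7897 = 4.079 mg/L.
Minimum DO = C_s − D_c = 8.16 − 4.079 = 4.081 mg/L.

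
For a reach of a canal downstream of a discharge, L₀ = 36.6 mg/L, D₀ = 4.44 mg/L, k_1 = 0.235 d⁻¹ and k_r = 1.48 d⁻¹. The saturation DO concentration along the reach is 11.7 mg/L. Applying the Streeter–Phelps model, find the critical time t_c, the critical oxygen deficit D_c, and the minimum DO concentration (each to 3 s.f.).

t_c ≈ 0.651 d; D_c ≈ 4.99 mg/L; min DO ≈ 6.71 mg/L

With k_r/k_1 = 6.298 and 1 − D₀(k_r−k_1)/(k_1 L₀) = 0.3573,
t_c = ln(6.298 × 0.3573) / (1.48 − 0.235) = ln(2.250) / 1.245 = 0.8111/1.245 = 0.6514 d.
D_c = (k_1/k_r) L₀ e^(−k_1 t_c) = (0.235/1.48) × 36.6 × e^(−0.235×0.6514) = 0.1588 × 36.6 × 0.8581 = 4.987 mg/L.
Minimum DO = C_s − D_c = 11.7 − 4.987 = 6.713 mg/L.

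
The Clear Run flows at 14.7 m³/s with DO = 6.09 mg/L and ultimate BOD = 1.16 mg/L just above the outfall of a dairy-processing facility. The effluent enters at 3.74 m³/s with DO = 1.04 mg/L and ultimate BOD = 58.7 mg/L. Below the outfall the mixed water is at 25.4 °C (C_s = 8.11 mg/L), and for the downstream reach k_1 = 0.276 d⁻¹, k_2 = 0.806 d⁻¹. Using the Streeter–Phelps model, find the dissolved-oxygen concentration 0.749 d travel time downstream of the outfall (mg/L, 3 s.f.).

Mixed DO = (14.7×6.09 + 3.74×1.04)/(14.7+3.74) = 93.41/18.44 = 5.066 mg/L.
Mixed L₀ = (14.7×1.16 + 3.74×58.7)/(18.44) = 236.6/18.44 = 12.83 mg/L.
Initial deficit D₀ = C_s − DO₀ = 8.11 − 5.066 = 3.044 mg/L.
D(0.749) = [0.276×12.83/(0.806−0.276)](e^(−0.276×0.749) − e^(−0.806×0.749)) + 3.044 e^(−0.806×0.749)
= 6.681 × (0.8132 − 0.5468) + 3.044 × 0.5468 = 3.445 mg/L.
DO = 8.11 − 3.445 = 4.665 mg/L.

DO ≈ 4.67 mg/L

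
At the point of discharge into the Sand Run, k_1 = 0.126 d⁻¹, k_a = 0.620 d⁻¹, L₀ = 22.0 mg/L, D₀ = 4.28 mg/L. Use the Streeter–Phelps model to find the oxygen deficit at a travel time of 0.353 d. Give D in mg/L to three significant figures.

D ≈ 4.30 mg/L

k_1 L₀/(k_a−k_1) = 0.126×22.0/(0.620−0.126) = 2.772/0.4940 = 5.611 mg/L.
e^(−k_1 t) = e^(−0.126×0.3530) = 0.9565; e^(−k_a t) = e^(−0.620×0.3530) = 0.8034.
D = 5.611 × (0.9565 − 0.8034) + 4.28 × 0.8034 = 0.8589 + 3.439 = 4.298 mg/L.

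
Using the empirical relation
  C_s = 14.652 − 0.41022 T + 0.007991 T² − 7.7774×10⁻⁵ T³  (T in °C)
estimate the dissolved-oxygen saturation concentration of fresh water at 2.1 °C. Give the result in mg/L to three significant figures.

C_s ≈ 13.8 mg/L

C_s = 14.652 − 0.41022×2.1 + 0.007991×2.1² − 7.7774×10⁻⁵×2.1³ = 13.83 mg/L.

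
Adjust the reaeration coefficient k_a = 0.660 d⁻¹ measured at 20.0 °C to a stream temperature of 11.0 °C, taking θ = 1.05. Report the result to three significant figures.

k_a(T₂) = k_a(T₁) · θ^(T₂−T₁) = 0.660 × 1.05^(11.0−20.0)
= 0.660 × 1.05^-9.00 = 0.660 × 0.6446 = 0.4254 d⁻¹.

k_a ≈ 0.425 d⁻¹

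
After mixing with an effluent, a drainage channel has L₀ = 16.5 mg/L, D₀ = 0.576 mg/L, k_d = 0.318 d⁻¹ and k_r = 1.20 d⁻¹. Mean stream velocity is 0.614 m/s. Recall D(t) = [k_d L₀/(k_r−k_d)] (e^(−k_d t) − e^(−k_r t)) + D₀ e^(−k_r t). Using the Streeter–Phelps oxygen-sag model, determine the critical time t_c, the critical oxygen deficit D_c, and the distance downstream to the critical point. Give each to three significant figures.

t_c ≈ 1.39 d; D_c ≈ 2.81 mg/L; x_c ≈ 73.8 km

t_c = [1/(k_r−k_d)] ln[(k_r/k_d)(1 − D₀(k_r−k_d)/(k_d L₀))]
= [1/(1.20−0.318)] ln[(1.20/0.318)(1 − 0.576×0.8820/(0.318×16.5))]
= (1/0.8820) ln[3.774 × 0.9032] = 1.134 × ln(3.408) = 1.134 × 1.226 = 1.390 d.
D_c = (k_d/k_r) L₀ e^(−k_d t_c) = (0.318/1.20) × 16.5 × e^(−0.318×1.390) = 0.2650 × 16.5 × 0.6427 = 2.810 mg/L.
x_c = v t_c = 0.614 m/s × 1.390 d × 86400 s/d = 73750 m ≈ 73.8 km.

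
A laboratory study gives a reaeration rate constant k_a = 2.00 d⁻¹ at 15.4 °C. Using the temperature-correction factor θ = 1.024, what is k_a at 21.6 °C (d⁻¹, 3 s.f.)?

k_a(T₂) = k_a(T₁) · θ^(T₂−T₁) = 2.00 × 1.024^(21.6−15.4)
= 2.00 × 1.024^6.20 = 2.00 × 1.158 = 2.317 d⁻¹.

k_a ≈ 2.32 d⁻¹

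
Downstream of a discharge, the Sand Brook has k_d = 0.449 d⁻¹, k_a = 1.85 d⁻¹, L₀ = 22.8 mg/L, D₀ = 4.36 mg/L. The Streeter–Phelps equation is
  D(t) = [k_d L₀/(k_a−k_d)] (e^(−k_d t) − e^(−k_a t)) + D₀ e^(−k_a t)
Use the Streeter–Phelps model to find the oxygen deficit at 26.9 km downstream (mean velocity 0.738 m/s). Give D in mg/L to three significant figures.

D ≈ 4.70 mg/L

Travel time t = x/v = 26.9 km / (0.738 m/s) = 26900 m / 0.738 m/s = 36450 s = 0.4219 d.
k_d L₀/(k_a−k_d) = 0.449×22.8/(1.85−0.449) = 10.24/1.401 = 7.307 mg/L.
e^(−k_d t) = e^(−0.449×0.4219) = 0.8274; e^(−k_a t) = e^(−1.85×0.4219) = 0.4582.
D = 7.307 × (0.8274 − 0.4582) + 4.36 × 0.4582 = 2.698 + 1.998 = 4.696 mg/L.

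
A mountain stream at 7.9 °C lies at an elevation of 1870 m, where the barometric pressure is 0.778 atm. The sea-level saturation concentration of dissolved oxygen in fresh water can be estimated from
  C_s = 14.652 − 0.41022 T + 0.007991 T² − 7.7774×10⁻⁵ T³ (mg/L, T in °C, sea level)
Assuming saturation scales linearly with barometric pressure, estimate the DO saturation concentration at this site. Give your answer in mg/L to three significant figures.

C_s ≈ 9.24 mg/L

At sea level: C_s = 14.652 − 0.41022×7.9 + 0.007991×7.9² − 7.7774×10⁻⁵×7.9³ = 11.87 mg/L.
Pressure correction: C_s' = 11.87 × 0.778 = 9.236 mg/L.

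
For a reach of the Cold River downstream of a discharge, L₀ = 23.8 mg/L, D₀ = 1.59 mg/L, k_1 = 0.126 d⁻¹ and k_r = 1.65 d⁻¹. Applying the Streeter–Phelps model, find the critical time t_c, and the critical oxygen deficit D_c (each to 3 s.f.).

t_c ≈ 0.605 d; D_c ≈ 1.68 mg/L

With k_r/k_1 = 13.10 and 1 − D₀(k_r−k_1)/(k_1 L₀) = 0.1920,
t_c = ln(13.10 × 0.1920) / (1.65 − 0.126) = ln(2.514) / 1.524 = 0.9218/1.524 = 0.6048 d.
D_c = (k_1/k_r) L₀ e^(−k_1 t_c) = (0.126/1.65) × 23.8 × e^(−0.126×0.6048) = 0.07636 × 23.8 × 0.9266 = 1.684 mg/L.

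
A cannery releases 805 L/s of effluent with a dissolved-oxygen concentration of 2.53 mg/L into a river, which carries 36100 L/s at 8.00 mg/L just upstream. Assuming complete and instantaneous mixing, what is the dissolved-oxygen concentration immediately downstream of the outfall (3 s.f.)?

Flow-weighted mixing: C = (Q_r C_r + Q_w C_w)/(Q_r + Q_w)
= (36100×8.00 + 805×2.53)/(36100 + 805) = 290800/36900 = 7.881 mg/L.

7.88 mg/L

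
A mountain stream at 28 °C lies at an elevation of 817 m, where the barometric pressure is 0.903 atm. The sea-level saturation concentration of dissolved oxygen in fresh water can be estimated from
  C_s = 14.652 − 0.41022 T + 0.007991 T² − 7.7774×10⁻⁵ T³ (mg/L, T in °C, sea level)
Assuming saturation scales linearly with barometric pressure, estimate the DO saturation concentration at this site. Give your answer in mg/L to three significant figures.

At sea level: C_s = 14.652 − 0.41022×28 + 0.007991×28² − 7.7774×10⁻⁵×28³ = 7.723 mg/L.
Pressure correction: C_s' = 7.723 × 0.903 = 6.974 mg/L.

C_s ≈ 6.97 mg/L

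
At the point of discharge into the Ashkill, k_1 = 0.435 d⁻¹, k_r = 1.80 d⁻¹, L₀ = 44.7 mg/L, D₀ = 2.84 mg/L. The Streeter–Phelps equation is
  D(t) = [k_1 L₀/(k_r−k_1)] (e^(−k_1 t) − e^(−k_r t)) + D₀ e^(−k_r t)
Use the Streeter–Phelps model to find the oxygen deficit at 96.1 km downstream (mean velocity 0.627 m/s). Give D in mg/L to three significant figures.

D ≈ 6.12 mg/L

Travel time t = x/v = 96.1 km / (0.627 m/s) = 96100 m / 0.627 m/s = 153300 s = 1.774 d.
k_1 L₀/(k_r−k_1) = 0.435×44.7/(1.80−0.435) = 19.44/1.365 = 14.25 mg/L.
e^(−k_1 t) = e^(−0.435×1.774) = 0.4622; e^(−k_r t) = e^(−1.80×1.774) = 0.04104.
D = 14.25 × (0.4622 − 0.04104) + 2.84 × 0.04104 = 6.000 + 0.1166 = 6.117 mg/L.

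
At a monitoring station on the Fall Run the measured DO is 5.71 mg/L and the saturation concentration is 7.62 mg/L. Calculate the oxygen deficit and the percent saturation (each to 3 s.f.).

D ≈ 1.91 mg/L; 74.9 % saturation

D = C_s − C = 7.62 − 5.71 = 1.91 mg/L.
% saturation = 5.71/7.62 × 100 = 74.9 %.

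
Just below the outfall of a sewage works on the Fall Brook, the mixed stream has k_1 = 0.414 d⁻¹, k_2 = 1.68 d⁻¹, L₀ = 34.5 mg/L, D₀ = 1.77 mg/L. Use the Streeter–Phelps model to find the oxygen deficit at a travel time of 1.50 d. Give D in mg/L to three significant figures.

k_1 L₀/(k_2−k_1) = 0.414×34.5/(1.68−0.414) = 14.28/1.266 = 11.28 mg/L.
e^(−k_1 t) = e^(−0.414×1.500) = 0.5374; e^(−k_2 t) = e^(−1.68×1.500) = 0.08046.
D = 11.28 × (0.5374 − 0.08046) + 1.77 × 0.08046 = 5.155 + 0.1424 = 5.298 mg/L.

D ≈ 5.30 mg/L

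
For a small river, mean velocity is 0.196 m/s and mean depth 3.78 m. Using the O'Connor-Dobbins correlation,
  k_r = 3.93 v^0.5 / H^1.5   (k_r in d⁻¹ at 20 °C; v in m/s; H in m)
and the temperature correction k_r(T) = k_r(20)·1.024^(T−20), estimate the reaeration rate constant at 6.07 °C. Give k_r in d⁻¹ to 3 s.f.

k_r ≈ 0.170 d⁻¹

k_r(20) = 3.93 × 0.196^0.5 / 3.78^1.5 = 3.93 × 0.4427 / 7.349 = 0.2367 d⁻¹.
k_r(6.07) = 0.2367 × 1.024^(6.07−20) = 0.2367 × 0.7187 = 0.1701 d⁻¹.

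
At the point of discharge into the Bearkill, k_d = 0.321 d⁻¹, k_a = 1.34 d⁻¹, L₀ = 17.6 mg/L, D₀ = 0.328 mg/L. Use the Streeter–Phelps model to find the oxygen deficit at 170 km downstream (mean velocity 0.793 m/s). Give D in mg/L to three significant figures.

Travel time t = x/v = 170 km / (0.793 m/s) = 170000 m / 0.793 m/s = 214400 s = 2.481 d.
k_d L₀/(k_a−k_d) = 0.321×17.6/(1.34−0.321) = 5.650/1.019 = 5.544 mg/L.
e^(−k_d t) = e^(−0.321×2.481) = 0.4509; e^(−k_a t) = e^(−1.34×2.481) = 0.03598.
D = 5.544 × (0.4509 − 0.03598) + 0.328 × 0.03598 = 2.301 + 0.01180 = 2.312 mg/L.

D ≈ 2.31 mg/L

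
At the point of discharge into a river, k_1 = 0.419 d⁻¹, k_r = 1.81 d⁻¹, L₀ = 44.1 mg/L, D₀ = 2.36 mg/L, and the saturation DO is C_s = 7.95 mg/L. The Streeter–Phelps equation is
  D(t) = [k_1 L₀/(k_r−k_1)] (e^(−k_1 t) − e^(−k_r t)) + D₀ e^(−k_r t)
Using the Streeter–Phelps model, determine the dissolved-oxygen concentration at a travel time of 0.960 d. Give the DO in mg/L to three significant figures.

k_1 L₀/(k_r−k_1) = 0.419×44.1/(1.81−0.419) = 18.48/1.391 = 13.28 mg/L.
e^(−k_1 t) = e^(−0.419×0.9600) = 0.6688; e^(−k_r t) = e^(−1.81×0.9600) = 0.1759.
D = 13.28 × (0.6688 − 0.1759) + 2.36 × 0.1759 = 6.547 + 0.4152 = 6.963 mg/L.
DO = C_s − D = 7.95 − 6.963 = 0.9874 mg/L.

DO ≈ 0.987 mg/L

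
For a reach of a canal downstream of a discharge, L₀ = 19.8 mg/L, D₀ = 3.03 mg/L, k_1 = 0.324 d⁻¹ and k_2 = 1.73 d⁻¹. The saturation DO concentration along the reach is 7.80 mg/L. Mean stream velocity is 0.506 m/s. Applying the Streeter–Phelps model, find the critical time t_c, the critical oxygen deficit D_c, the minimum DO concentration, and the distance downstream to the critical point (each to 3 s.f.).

At the critical point dD/dt = 0, so k_1 L₀ e^(−k_1 t) = k_2 D. Substituting D(t) from the Streeter–Phelps equation and solving for t gives
t_c = ln[(k_2/k_1)(1 − D₀(k_2−k_1)/(k_1 L₀))] / (k_2−k_1).
Here k_2−k_1 = 1.406 d⁻¹ and 1 − D₀(k_2−k_1)/(k_1 L₀) = 1 − 3.03×1.406/(0.324×19.8) = 0.3359, so
t_c = ln(5.340 × 0.3359) / 1.406 = 0.5843 / 1.406 = 0.4155 d.
L(t_c) = L₀ e^(−k_1 t_c) = 19.8 × 0.8740 = 17.31 mg/L, and at the critical point k_2 D_c = k_1 L, so D_c = (0.324/1.73) × 17.31 = 3.241 mg/L.
Minimum DO = C_s − D_c = 7.80 − 3.241 = 4.559 mg/L.
x_c = v t_c = 0.506 m/s × 0.4155 d × 86400 s/d = 18170 m ≈ 18.2 km.

t_c ≈ 0.416 d; D_c ≈ 3.24 mg/L; min DO ≈ 4.56 mg/L; x_c ≈ 18.2 km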